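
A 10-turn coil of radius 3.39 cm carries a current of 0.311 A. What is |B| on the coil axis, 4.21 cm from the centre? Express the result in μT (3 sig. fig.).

B ≈ 14.2 μT

For an N-turn flat coil, B = Nμ₀IR²/[2(R²+z²)^(3/2)] with R = 0.0339 m, z = 0.0421 m.
B = 10 × 1.42×10⁻⁶ T = 1.42×10⁻⁵ T.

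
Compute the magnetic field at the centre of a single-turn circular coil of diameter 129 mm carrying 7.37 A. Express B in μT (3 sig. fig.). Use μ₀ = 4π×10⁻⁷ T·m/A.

B ≈ 71.8 μT

At the centre of a circular loop the Biot–Savart law gives B = μ₀I/(2R) (so R = 0.0645 m).
B = (4π×10⁻⁷ × 7.37) / (2 × 0.0645) = 7.18×10⁻⁵ T.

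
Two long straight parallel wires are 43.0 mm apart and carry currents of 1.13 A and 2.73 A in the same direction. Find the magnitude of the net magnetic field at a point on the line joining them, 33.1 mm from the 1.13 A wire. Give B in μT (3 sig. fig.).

Each long wire gives B = μ₀I/(2πd). Distances are d₁ = 0.0331 m and d₂ = 0.0099 m.
B₁ = 6.83×10⁻⁶ T, B₂ = 5.52×10⁻⁵ T.
Between parallel currents the two contributions point in opposite directions, so they subtract. B = |B₁ − B₂| = |6.83×10⁻⁶ − 5.52×10⁻⁵| = 4.83×10⁻⁵ T.

B ≈ 48.3 μT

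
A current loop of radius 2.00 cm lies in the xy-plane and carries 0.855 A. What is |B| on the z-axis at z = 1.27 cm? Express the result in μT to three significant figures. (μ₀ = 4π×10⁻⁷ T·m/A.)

On the axis of a circular loop, B = μ₀IR² / [2(R²+z²)^(3/2)].
R² + z² = (0.02)² + (0.0127)² = 0.0005613 m², and (R²+z²)^(3/2) = 1.33×10⁻⁵ m³.
B = (4π×10⁻⁷ × 0.855 × 0.0004) / (2 × 1.33×10⁻⁵) = 1.62×10⁻⁵ T.

B ≈ 16.2 μT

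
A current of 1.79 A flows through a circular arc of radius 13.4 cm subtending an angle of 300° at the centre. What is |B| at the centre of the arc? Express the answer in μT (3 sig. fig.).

B ≈ 6.99 μT

The Biot–Savart field of a circular arc at its centre is B = μ₀Iφ/(4πR), with φ = 5.236 rad.
B = (4π×10⁻⁷ × 1.79 × 5.236) / (4π × 0.134) = 6.99×10⁻⁶ T.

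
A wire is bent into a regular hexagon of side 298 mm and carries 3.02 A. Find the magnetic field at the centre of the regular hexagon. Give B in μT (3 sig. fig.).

B ≈ 7.02 μT

Each side is a finite straight segment at perpendicular distance d = a/(2 tan(π/6)) = 0.2581 m from the centre, with end-angles ±π/6.
One side contributes B₁ = (μ₀I/4πd)·2 sin(π/6) = 1.17×10⁻⁶ T.
All 6 sides add in the same direction: B = 6 × 1.17×10⁻⁶ = 7.02×10⁻⁶ T.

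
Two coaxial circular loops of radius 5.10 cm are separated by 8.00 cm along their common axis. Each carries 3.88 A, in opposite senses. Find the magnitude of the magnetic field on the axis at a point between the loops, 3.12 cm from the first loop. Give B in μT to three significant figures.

B ≈ 11.6 μT

Each loop contributes B = μ₀IR²/[2(R²+z²)^(3/2)] on the axis, with z measured from that loop.
Loop 1 (z = 0.0312 m): B₁ = 2.97×10⁻⁵ T. Loop 2 (z = 0.0488 m): B₂ = 1.80×10⁻⁵ T.
The fields oppose: B = |B₁ − B₂| = 1.16×10⁻⁵ T.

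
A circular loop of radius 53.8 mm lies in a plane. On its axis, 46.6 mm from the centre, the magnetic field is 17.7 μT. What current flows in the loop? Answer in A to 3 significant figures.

I ≈ 3.51 A

On the axis of a loop, B = μ₀IR²/[2(R²+z²)^(3/2)], so I = 2B(R²+z²)^(3/2)/(μ₀R²).
R² + z² = 0.002894 + 0.002172 = 0.005066 m²; raised to 3/2 gives 3.61×10⁻⁴ m³.
I = 2 × 1.77×10⁻⁵ × 3.61×10⁻⁴ / (1.26×10⁻⁶ × 0.002894) = 3.51 A.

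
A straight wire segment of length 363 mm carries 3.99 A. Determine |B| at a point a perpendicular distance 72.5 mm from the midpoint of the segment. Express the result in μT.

B ≈ 10.2 μT

For a finite straight segment, B = (μ₀I/4πd)(sinθ₁ + sinθ₂), where θ₁, θ₂ are the angles from the perpendicular to each end.
The perpendicular from the point meets the wire at its midpoint, so each end is L/2 = 0.1815 m away along the wire.
sinθ₁ = 0.1815/√(0.1815²+0.0725²) = 0.9287; sinθ₂ = 0.1815/√(0.1815²+0.0725²) = 0.9287.
B = (4π×10⁻⁷ × 3.99) / (4π × 0.0725) × (0.9287 + 0.9287) = 1.02×10⁻⁵ T.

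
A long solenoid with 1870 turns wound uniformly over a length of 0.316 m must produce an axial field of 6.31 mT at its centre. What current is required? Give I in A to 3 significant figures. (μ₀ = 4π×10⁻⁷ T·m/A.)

I ≈ 0.849 A

Inside a long solenoid B = μ₀nI with n = 5918 m⁻¹, so I = B/(μ₀n).
I = 6.31×10⁻³ / (4π×10⁻⁷ × 5918) = 0.849 A.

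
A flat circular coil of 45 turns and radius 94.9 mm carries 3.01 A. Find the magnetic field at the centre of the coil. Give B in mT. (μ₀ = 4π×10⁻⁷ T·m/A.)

B ≈ 0.897 mT

For an N-turn flat coil, B = Nμ₀I/(2R) with R = 0.0949 m.
B = 45 × 1.99×10⁻⁵ T = 8.97×10⁻⁴ T.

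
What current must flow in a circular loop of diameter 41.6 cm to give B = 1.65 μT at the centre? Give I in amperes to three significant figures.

At the centre of a circular loop B = μ₀I/(2R), so I = 2RB/μ₀.
With R = 0.208 m, I = 2 × 0.208 × 1.65×10⁻⁶ / (4π×10⁻⁷) = 0.546 A.

I ≈ 0.546 A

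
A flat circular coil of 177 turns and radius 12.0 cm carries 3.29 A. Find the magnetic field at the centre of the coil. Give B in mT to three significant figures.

For an N-turn flat coil, B = Nμ₀I/(2R) with R = 0.12 m.
B = 177 × 1.72×10⁻⁵ T = 3.05×10⁻³ T.

B ≈ 3.05 mT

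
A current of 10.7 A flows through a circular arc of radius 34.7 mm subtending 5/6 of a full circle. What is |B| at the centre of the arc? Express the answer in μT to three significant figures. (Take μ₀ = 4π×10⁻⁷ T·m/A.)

B ≈ 161 μT

The Biot–Savart field of a circular arc at its centre is B = μ₀Iφ/(4πR), with φ = 5.236 rad.
B = (4π×10⁻⁷ × 10.7 × 5.236) / (4π × 0.0347) = 1.61×10⁻⁴ T.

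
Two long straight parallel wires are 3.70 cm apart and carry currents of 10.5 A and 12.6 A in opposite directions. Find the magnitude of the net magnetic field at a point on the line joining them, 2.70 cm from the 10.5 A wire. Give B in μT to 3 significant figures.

B ≈ 330 μT

Each long wire gives B = μ₀I/(2πd). Distances are d₁ = 0.027 m and d₂ = 0.01 m.
B₁ = 7.78×10⁻⁵ T, B₂ = 2.52×10⁻⁴ T.
Between antiparallel currents both contributions point the same way, so they add. B = B₁ + B₂ = 7.78×10⁻⁵ + 2.52×10⁻⁴ = 3.30×10⁻⁴ T.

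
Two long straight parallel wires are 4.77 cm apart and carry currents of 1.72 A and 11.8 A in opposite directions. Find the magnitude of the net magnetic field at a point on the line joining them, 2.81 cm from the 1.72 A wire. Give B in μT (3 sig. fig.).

B ≈ 133 μT

Each long wire gives B = μ₀I/(2πd). Distances are d₁ = 0.0281 m and d₂ = 0.0196 m.
B₁ = 1.22×10⁻⁵ T, B₂ = 1.20×10⁻⁴ T.
Between antiparallel currents both contributions point the same way, so they add. B = B₁ + B₂ = 1.22×10⁻⁵ + 1.20×10⁻⁴ = 1.33×10⁻⁴ T.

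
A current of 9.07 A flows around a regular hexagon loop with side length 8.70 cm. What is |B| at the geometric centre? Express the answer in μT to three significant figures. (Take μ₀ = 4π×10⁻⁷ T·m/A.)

B ≈ 72.2 μT

Each side is a finite straight segment at perpendicular distance d = a/(2 tan(π/6)) = 0.07534 m from the centre, with end-angles ±π/6.
One side contributes B₁ = (μ₀I/4πd)·2 sin(π/6) = 1.20×10⁻⁵ T.
All 6 sides add in the same direction: B = 6 × 1.20×10⁻⁵ = 7.22×10⁻⁵ T.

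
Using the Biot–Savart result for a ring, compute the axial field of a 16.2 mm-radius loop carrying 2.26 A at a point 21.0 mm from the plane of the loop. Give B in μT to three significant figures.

B ≈ 20.0 μT

On the axis of a circular loop, B = μ₀IR² / [2(R²+z²)^(3/2)].
R² + z² = (0.0162)² + (0.021)² = 0.0007034 m², and (R²+z²)^(3/2) = 1.87×10⁻⁵ m³.
B = (4π×10⁻⁷ × 2.26 × 0.0002624) / (2 × 1.87×10⁻⁵) = 2.00×10⁻⁵ T.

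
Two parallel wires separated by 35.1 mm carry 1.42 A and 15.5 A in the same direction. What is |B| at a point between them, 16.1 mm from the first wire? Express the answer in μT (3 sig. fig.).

B ≈ 146 μT

Each long wire gives B = μ₀I/(2πd). Distances are d₁ = 0.0161 m and d₂ = 0.019 m.
B₁ = 1.76×10⁻⁵ T, B₂ = 1.63×10⁻⁴ T.
Between parallel currents the two contributions point in opposite directions, so they subtract. B = |B₁ − B₂| = |1.76×10⁻⁵ − 1.63×10⁻⁴| = 1.46×10⁻⁴ T.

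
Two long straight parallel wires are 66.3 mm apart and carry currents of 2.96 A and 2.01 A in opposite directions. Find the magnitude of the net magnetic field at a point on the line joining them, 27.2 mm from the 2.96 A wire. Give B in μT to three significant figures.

B ≈ 32.0 μT

Each long wire gives B = μ₀I/(2πd). Distances are d₁ = 0.0272 m and d₂ = 0.0391 m.
B₁ = 2.18×10⁻⁵ T, B₂ = 1.03×10⁻⁵ T.
Between antiparallel currents both contributions point the same way, so they add. B = B₁ + B₂ = 2.18×10⁻⁵ + 1.03×10⁻⁵ = 3.20×10⁻⁵ T.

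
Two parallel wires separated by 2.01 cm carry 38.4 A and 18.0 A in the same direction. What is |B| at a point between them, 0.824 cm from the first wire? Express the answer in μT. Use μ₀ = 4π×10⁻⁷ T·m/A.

B ≈ 628 μT

Each long wire gives B = μ₀I/(2πd). Distances are d₁ = 0.00824 m and d₂ = 0.01186 m.
B₁ = 9.32×10⁻⁴ T, B₂ = 3.04×10⁻⁴ T.
Between parallel currents the two contributions point in opposite directions, so they subtract. B = |B₁ − B₂| = |9.32×10⁻⁴ − 3.04×10⁻⁴| = 6.28×10⁻⁴ T.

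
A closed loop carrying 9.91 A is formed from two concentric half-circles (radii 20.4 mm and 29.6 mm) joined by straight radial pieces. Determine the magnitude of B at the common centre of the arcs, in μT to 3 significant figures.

The radial connectors point toward the centre, so dl × r̂ = 0 and they contribute nothing.
Each semicircle gives μ₀I/(4R): inner arc 1.53×10⁻⁴ T, outer arc 1.05×10⁻⁴ T.
The two arcs carry current in opposite angular senses, so their fields oppose: B = |1.53×10⁻⁴ − 1.05×10⁻⁴| = 4.74×10⁻⁵ T.

B ≈ 47.4 μT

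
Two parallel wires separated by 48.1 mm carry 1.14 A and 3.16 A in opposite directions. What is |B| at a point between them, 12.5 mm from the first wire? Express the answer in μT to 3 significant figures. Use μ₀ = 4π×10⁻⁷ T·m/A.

Each long wire gives B = μ₀I/(2πd). Distances are d₁ = 0.0125 m and d₂ = 0.0356 m.
B₁ = 1.82×10⁻⁵ T, B₂ = 1.78×10⁻⁵ T.
Between antiparallel currents both contributions point the same way, so they add. B = B₁ + B₂ = 1.82×10⁻⁵ + 1.78×10⁻⁵ = 3.60×10⁻⁵ T.

B ≈ 36.0 μT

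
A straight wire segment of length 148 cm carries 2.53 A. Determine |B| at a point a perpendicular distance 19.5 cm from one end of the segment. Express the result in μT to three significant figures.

For a finite straight segment, B = (μ₀I/4πd)(sinθ₁ + sinθ₂), where θ₁, θ₂ are the angles from the perpendicular to each end.
The perpendicular foot is at one end, so the two end-offsets along the wire are 0 and L = 1.48 m.
sinθ₁ = 0/√(0²+0.195²) = 0.0000; sinθ₂ = 1.48/√(1.48²+0.195²) = 0.9914.
B = (4π×10⁻⁷ × 2.53) / (4π × 0.195) × (0.0000 + 0.9914) = 1.29×10⁻⁶ T.

B ≈ 1.29 μT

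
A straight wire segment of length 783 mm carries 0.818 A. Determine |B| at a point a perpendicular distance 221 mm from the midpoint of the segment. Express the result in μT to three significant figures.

B ≈ 0.645 μT

For a finite straight segment, B = (μ₀I/4πd)(sinθ₁ + sinθ₂), where θ₁, θ₂ are the angles from the perpendicular to each end.
The perpendicular from the point meets the wire at its midpoint, so each end is L/2 = 0.3915 m away along the wire.
sinθ₁ = 0.3915/√(0.3915²+0.221²) = 0.8708; sinθ₂ = 0.3915/√(0.3915²+0.221²) = 0.8708.
B = (4π×10⁻⁷ × 0.818) / (4π × 0.221) × (0.8708 + 0.8708) = 6.45×10⁻⁷ T.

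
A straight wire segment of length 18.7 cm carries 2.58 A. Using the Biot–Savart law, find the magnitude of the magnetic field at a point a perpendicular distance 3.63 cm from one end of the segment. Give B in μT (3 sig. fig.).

For a finite straight segment, B = (μ₀I/4πd)(sinθ₁ + sinθ₂), where θ₁, θ₂ are the angles from the perpendicular to each end.
The perpendicular foot is at one end, so the two end-offsets along the wire are 0 and L = 0.187 m.
sinθ₁ = 0/√(0²+0.0363²) = 0.0000; sinθ₂ = 0.187/√(0.187²+0.0363²) = 0.9817.
B = (4π×10⁻⁷ × 2.58) / (4π × 0.0363) × (0.0000 + 0.9817) = 6.98×10⁻⁶ T.

B ≈ 6.98 μT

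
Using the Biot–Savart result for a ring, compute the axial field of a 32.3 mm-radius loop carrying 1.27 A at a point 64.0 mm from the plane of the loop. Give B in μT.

On the axis of a circular loop, B = μ₀IR² / [2(R²+z²)^(3/2)].
R² + z² = (0.0323)² + (0.064)² = 0.005139 m², and (R²+z²)^(3/2) = 3.68×10⁻⁴ m³.
B = (4π×10⁻⁷ × 1.27 × 0.001043) / (2 × 3.68×10⁻⁴) = 2.26×10⁻⁶ T.

B ≈ 2.26 μT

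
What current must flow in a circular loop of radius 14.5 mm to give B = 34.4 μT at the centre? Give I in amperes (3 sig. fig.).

At the centre of a circular loop B = μ₀I/(2R), so I = 2RB/μ₀.
With R = 0.0145 m, I = 2 × 0.0145 × 3.44×10⁻⁵ / (4π×10⁻⁷) = 0.794 A.

I ≈ 0.794 A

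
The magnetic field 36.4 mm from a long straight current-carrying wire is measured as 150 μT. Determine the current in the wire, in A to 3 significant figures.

I ≈ 27.3 A

For a long straight wire B = μ₀I/(2πd), so I = 2πdB/μ₀.
I = 2π × 0.0364 × 1.50×10⁻⁴ / (4π×10⁻⁷) = 27.3 A.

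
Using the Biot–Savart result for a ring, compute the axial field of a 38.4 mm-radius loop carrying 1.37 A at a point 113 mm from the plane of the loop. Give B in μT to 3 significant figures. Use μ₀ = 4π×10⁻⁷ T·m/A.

On the axis of a circular loop, B = μ₀IR² / [2(R²+z²)^(3/2)].
R² + z² = (0.0384)² + (0.113)² = 0.01424 m², and (R²+z²)^(3/2) = 1.70×10⁻³ m³.
B = (4π×10⁻⁷ × 1.37 × 0.001475) / (2 × 1.70×10⁻³) = 7.47×10⁻⁷ T.

B ≈ 0.747 μT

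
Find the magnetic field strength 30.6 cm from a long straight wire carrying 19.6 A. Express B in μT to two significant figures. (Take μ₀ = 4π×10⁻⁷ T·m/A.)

B ≈ 13 μT

For an infinitely long straight wire, B = μ₀I/(2πd).
B = (4π×10⁻⁷ × 19.6) / (2π × 0.306) = 1.28×10⁻⁵ T.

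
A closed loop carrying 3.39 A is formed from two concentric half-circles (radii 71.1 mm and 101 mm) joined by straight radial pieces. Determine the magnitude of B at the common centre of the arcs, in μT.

B ≈ 4.43 μT

The radial connectors point toward the centre, so dl × r̂ = 0 and they contribute nothing.
Each semicircle gives μ₀I/(4R): inner arc 1.50×10⁻⁵ T, outer arc 1.05×10⁻⁵ T.
The two arcs carry current in opposite angular senses, so their fields oppose: B = |1.50×10⁻⁵ − 1.05×10⁻⁵| = 4.43×10⁻⁶ T.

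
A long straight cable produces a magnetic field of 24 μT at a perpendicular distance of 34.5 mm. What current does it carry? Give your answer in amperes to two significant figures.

For a long straight wire B = μ₀I/(2πd), so I = 2πdB/μ₀.
I = 2π × 0.0345 × 2.40×10⁻⁵ / (4π×10⁻⁷) = 4.14 A.

I ≈ 4.1 A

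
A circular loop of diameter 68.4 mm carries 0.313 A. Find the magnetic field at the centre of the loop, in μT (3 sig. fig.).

B ≈ 5.75 μT

At the centre of a circular loop the Biot–Savart law gives B = μ₀I/(2R) (so R = 0.0342 m).
B = (4π×10⁻⁷ × 0.313) / (2 × 0.0342) = 5.75×10⁻⁶ T.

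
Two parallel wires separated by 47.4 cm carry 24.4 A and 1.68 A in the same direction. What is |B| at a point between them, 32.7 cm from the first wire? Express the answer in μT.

B ≈ 12.6 μT

Each long wire gives B = μ₀I/(2πd). Distances are d₁ = 0.327 m and d₂ = 0.147 m.
B₁ = 1.49×10⁻⁵ T, B₂ = 2.29×10⁻⁶ T.
Between parallel currents the two contributions point in opposite directions, so they subtract. B = |B₁ − B₂| = |1.49×10⁻⁵ − 2.29×10⁻⁶| = 1.26×10⁻⁵ T.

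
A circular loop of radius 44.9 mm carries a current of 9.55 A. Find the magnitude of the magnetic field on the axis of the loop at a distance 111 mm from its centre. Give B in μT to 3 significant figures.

B ≈ 7.05 μT

On the axis of a circular loop, B = μ₀IR² / [2(R²+z²)^(3/2)].
R² + z² = (0.0449)² + (0.111)² = 0.01434 m², and (R²+z²)^(3/2) = 1.72×10⁻³ m³.
B = (4π×10⁻⁷ × 9.55 × 0.002016) / (2 × 1.72×10⁻³) = 7.05×10⁻⁶ T.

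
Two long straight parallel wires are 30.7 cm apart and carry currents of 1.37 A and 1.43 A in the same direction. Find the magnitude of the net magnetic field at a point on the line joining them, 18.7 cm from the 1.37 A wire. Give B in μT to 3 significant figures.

B ≈ 0.918 μT

Each long wire gives B = μ₀I/(2πd). Distances are d₁ = 0.187 m and d₂ = 0.12 m.
B₁ = 1.47×10⁻⁶ T, B₂ = 2.38×10⁻⁶ T.
Between parallel currents the two contributions point in opposite directions, so they subtract. B = |B₁ − B₂| = |1.47×10⁻⁶ − 2.38×10⁻⁶| = 9.18×10⁻⁷ T.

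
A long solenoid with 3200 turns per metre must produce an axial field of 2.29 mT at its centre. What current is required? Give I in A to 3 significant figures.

I ≈ 0.569 A

Inside a long solenoid B = μ₀nI with n = 3200 m⁻¹, so I = B/(μ₀n).
I = 2.29×10⁻³ / (4π×10⁻⁷ × 3200) = 0.569 A.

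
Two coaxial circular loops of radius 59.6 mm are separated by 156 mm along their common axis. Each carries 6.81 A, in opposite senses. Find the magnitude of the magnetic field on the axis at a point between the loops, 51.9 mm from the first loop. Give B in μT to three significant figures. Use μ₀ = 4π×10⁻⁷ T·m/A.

Each loop contributes B = μ₀IR²/[2(R²+z²)^(3/2)] on the axis, with z measured from that loop.
Loop 1 (z = 0.0519 m): B₁ = 3.08×10⁻⁵ T. Loop 2 (z = 0.1041 m): B₂ = 8.81×10⁻⁶ T.
The fields oppose: B = |B₁ − B₂| = 2.20×10⁻⁵ T.

B ≈ 22.0 μT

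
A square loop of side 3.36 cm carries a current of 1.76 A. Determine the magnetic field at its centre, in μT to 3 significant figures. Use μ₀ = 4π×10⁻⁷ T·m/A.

Each side is a finite straight segment at perpendicular distance d = a/(2 tan(π/4)) = 0.0168 m from the centre, with end-angles ±π/4.
One side contributes B₁ = (μ₀I/4πd)·2 sin(π/4) = 1.48×10⁻⁵ T.
All 4 sides add in the same direction: B = 4 × 1.48×10⁻⁵ = 5.93×10⁻⁵ T.

B ≈ 59.3 μT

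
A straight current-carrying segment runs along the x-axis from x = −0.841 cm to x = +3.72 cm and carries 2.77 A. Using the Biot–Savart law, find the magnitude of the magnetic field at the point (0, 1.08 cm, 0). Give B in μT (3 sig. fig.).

For a finite straight segment, B = (μ₀I/4πd)(sinθ₁ + sinθ₂), where θ₁, θ₂ are the angles from the perpendicular to each end.
The perpendicular distance is d = 0.0108 m; the end-offsets along the wire are a = 0.00841 m and b = 0.0372 m.
sinθ₁ = 0.00841/√(0.00841²+0.0108²) = 0.6144; sinθ₂ = 0.0372/√(0.0372²+0.0108²) = 0.9603.
B = (4π×10⁻⁷ × 2.77) / (4π × 0.0108) × (0.6144 + 0.9603) = 4.04×10⁻⁵ T.

B ≈ 40.4 μT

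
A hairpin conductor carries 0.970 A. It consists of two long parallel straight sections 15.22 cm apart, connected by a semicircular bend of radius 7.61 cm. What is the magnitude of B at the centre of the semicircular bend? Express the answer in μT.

B ≈ 6.55 μT

The semicircular arc contributes B_arc = μ₀I·π/(4πR) = μ₀I/(4R) = 4.00×10⁻⁶ T.
Each semi-infinite lead is at perpendicular distance R = 0.0761 m from the centre, with the perpendicular foot at its near end, so it contributes μ₀I/(4πR); both point the same way, together 2.55×10⁻⁶ T.
Arc and leads all point the same direction: B = 4.00×10⁻⁶ + 2.55×10⁻⁶ = 6.55×10⁻⁶ T.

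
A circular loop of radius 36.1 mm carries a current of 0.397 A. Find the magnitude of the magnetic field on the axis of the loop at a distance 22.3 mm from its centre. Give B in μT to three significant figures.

On the axis of a circular loop, B = μ₀IR² / [2(R²+z²)^(3/2)].
R² + z² = (0.0361)² + (0.0223)² = 0.001801 m², and (R²+z²)^(3/2) = 7.64×10⁻⁵ m³.
B = (4π×10⁻⁷ × 0.397 × 0.001303) / (2 × 7.64×10⁻⁵) = 4.25×10⁻⁶ T.

B ≈ 4.25 μT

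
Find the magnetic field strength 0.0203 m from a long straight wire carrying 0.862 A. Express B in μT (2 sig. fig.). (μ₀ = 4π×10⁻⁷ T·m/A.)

B ≈ 8.5 μT

For an infinitely long straight wire, B = μ₀I/(2πd).
B = (4π×10⁻⁷ × 0.862) / (2π × 0.0203) = 8.49×10⁻⁶ T.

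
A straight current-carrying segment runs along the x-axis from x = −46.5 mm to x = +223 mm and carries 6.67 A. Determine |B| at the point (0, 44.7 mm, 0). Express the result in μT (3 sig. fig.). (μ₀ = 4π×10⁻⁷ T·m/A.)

B ≈ 25.4 μT

For a finite straight segment, B = (μ₀I/4πd)(sinθ₁ + sinθ₂), where θ₁, θ₂ are the angles from the perpendicular to each end.
The perpendicular distance is d = 0.0447 m; the end-offsets along the wire are a = 0.0465 m and b = 0.223 m.
sinθ₁ = 0.0465/√(0.0465²+0.0447²) = 0.7209; sinθ₂ = 0.223/√(0.223²+0.0447²) = 0.9805.
B = (4π×10⁻⁷ × 6.67) / (4π × 0.0447) × (0.7209 + 0.9805) = 2.54×10⁻⁵ T.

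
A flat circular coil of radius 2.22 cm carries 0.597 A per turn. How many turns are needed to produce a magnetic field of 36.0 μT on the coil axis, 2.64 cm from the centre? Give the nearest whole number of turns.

N = 8

For an N-turn coil, B = Nμ₀IR²/[2(R²+z²)^(3/2)]. A single turn gives B₁ = 4.50×10⁻⁶ T with R = 0.0222 m, z = 0.0264 m.
N = B/B₁ = 3.60×10⁻⁵ / 4.50×10⁻⁶ = 7.99.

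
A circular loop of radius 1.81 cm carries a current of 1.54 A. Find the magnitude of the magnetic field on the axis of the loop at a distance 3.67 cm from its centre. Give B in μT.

B ≈ 4.63 μT

On the axis of a circular loop, B = μ₀IR² / [2(R²+z²)^(3/2)].
R² + z² = (0.0181)² + (0.0367)² = 0.001675 m², and (R²+z²)^(3/2) = 6.85×10⁻⁵ m³.
B = (4π×10⁻⁷ × 1.54 × 0.0003276) / (2 × 6.85×10⁻⁵) = 4.63×10⁻⁶ T.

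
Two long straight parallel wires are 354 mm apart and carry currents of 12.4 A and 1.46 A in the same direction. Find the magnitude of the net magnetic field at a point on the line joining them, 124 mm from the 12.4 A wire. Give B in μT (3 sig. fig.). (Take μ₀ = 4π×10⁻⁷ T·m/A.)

B ≈ 18.7 μT

Each long wire gives B = μ₀I/(2πd). Distances are d₁ = 0.124 m and d₂ = 0.23 m.
B₁ = 2.00×10⁻⁵ T, B₂ = 1.27×10⁻⁶ T.
Between parallel currents the two contributions point in opposite directions, so they subtract. B = |B₁ − B₂| = |2.00×10⁻⁵ − 1.27×10⁻⁶| = 1.87×10⁻⁵ T.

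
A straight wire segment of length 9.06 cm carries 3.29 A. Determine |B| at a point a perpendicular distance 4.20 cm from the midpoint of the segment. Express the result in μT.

For a finite straight segment, B = (μ₀I/4πd)(sinθ₁ + sinθ₂), where θ₁, θ₂ are the angles from the perpendicular to each end.
The perpendicular from the point meets the wire at its midpoint, so each end is L/2 = 0.0453 m away along the wire.
sinθ₁ = 0.0453/√(0.0453²+0.042²) = 0.7333; sinθ₂ = 0.0453/√(0.0453²+0.042²) = 0.7333.
B = (4π×10⁻⁷ × 3.29) / (4π × 0.042) × (0.7333 + 0.7333) = 1.15×10⁻⁵ T.

B ≈ 11.5 μT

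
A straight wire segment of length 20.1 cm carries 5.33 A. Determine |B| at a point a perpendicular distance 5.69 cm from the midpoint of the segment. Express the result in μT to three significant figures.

B ≈ 16.3 μT

For a finite straight segment, B = (μ₀I/4πd)(sinθ₁ + sinθ₂), where θ₁, θ₂ are the angles from the perpendicular to each end.
The perpendicular from the point meets the wire at its midpoint, so each end is L/2 = 0.1005 m away along the wire.
sinθ₁ = 0.1005/√(0.1005²+0.0569²) = 0.8702; sinθ₂ = 0.1005/√(0.1005²+0.0569²) = 0.8702.
B = (4π×10⁻⁷ × 5.33) / (4π × 0.0569) × (0.8702 + 0.8702) = 1.63×10⁻⁵ T.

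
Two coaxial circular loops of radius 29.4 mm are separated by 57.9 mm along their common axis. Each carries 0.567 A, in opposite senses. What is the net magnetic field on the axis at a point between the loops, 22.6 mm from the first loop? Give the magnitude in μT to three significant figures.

Each loop contributes B = μ₀IR²/[2(R²+z²)^(3/2)] on the axis, with z measured from that loop.
Loop 1 (z = 0.0226 m): B₁ = 6.04×10⁻⁶ T. Loop 2 (z = 0.0353 m): B₂ = 3.18×10⁻⁶ T.
The fields oppose: B = |B₁ − B₂| = 2.86×10⁻⁶ T.

B ≈ 2.86 μT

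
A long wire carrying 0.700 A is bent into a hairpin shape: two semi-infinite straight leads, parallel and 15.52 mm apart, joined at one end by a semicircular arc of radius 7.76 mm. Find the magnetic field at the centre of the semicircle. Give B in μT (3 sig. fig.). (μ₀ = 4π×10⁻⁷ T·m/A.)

The semicircular arc contributes B_arc = μ₀I·π/(4πR) = μ₀I/(4R) = 2.83×10⁻⁵ T.
Each semi-infinite lead is at perpendicular distance R = 0.00776 m from the centre, with the perpendicular foot at its near end, so it contributes μ₀I/(4πR); both point the same way, together 1.80×10⁻⁵ T.
Arc and leads all point the same direction: B = 2.83×10⁻⁵ + 1.80×10⁻⁵ = 4.64×10⁻⁵ T.

B ≈ 46.4 μT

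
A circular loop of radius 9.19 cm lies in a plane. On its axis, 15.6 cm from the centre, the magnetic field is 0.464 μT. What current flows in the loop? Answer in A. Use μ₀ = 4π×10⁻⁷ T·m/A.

I ≈ 0.519 A

On the axis of a loop, B = μ₀IR²/[2(R²+z²)^(3/2)], so I = 2B(R²+z²)^(3/2)/(μ₀R²).
R² + z² = 0.008446 + 0.02434 = 0.03278 m²; raised to 3/2 gives 5.94×10⁻³ m³.
I = 2 × 4.64×10⁻⁷ × 5.94×10⁻³ / (1.26×10⁻⁶ × 0.008446) = 0.519 A.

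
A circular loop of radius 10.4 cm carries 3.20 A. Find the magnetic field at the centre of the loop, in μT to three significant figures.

B ≈ 19.3 μT

At the centre of a circular loop the Biot–Savart law gives B = μ₀I/(2R).
B = (4π×10⁻⁷ × 3.20) / (2 × 0.104) = 1.93×10⁻⁵ T.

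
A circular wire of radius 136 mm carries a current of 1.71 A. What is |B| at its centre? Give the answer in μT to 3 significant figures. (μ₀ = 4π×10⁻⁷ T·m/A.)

B ≈ 7.90 μT

At the centre of a circular loop the Biot–Savart law gives B = μ₀I/(2R).
B = (4π×10⁻⁷ × 1.71) / (2 × 0.136) = 7.90×10⁻⁶ T.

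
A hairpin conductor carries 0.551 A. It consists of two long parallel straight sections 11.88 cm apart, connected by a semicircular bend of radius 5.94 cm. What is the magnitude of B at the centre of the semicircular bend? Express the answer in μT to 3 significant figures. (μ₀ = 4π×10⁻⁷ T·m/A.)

The semicircular arc contributes B_arc = μ₀I·π/(4πR) = μ₀I/(4R) = 2.91×10⁻⁶ T.
Each semi-infinite lead is at perpendicular distance R = 0.0594 m from the centre, with the perpendicular foot at its near end, so it contributes μ₀I/(4πR); both point the same way, together 1.86×10⁻⁶ T.
Arc and leads all point the same direction: B = 2.91×10⁻⁶ + 1.86×10⁻⁶ = 4.77×10⁻⁶ T.

B ≈ 4.77 μT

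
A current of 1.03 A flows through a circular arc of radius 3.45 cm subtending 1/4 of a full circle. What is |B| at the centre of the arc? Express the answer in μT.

B ≈ 4.69 μT

The Biot–Savart field of a circular arc at its centre is B = μ₀Iφ/(4πR), with φ = 1.571 rad.
B = (4π×10⁻⁷ × 1.03 × 1.571) / (4π × 0.0345) = 4.69×10⁻⁶ T.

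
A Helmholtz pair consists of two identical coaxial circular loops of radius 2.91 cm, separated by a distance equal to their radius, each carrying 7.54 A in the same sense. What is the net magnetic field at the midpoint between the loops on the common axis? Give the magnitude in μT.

B ≈ 233 μT

Each loop contributes B = μ₀IR²/[2(R²+z²)^(3/2)] on the axis, with z measured from that loop.
Loop 1 (z = 0.01455 m): B₁ = 1.16×10⁻⁴ T. Loop 2 (z = 0.01455 m): B₂ = 1.16×10⁻⁴ T.
The fields add: B = B₁ + B₂ = 2.33×10⁻⁴ T.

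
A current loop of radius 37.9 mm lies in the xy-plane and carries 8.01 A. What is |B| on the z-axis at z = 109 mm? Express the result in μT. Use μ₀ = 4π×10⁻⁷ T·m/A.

B ≈ 4.70 μT

On the axis of a circular loop, B = μ₀IR² / [2(R²+z²)^(3/2)].
R² + z² = (0.0379)² + (0.109)² = 0.01332 m², and (R²+z²)^(3/2) = 1.54×10⁻³ m³.
B = (4π×10⁻⁷ × 8.01 × 0.001436) / (2 × 1.54×10⁻³) = 4.70×10⁻⁶ T.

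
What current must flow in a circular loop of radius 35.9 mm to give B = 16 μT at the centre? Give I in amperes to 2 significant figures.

I ≈ 0.91 A

At the centre of a circular loop B = μ₀I/(2R), so I = 2RB/μ₀.
With R = 0.0359 m, I = 2 × 0.0359 × 1.60×10⁻⁵ / (4π×10⁻⁷) = 0.914 A.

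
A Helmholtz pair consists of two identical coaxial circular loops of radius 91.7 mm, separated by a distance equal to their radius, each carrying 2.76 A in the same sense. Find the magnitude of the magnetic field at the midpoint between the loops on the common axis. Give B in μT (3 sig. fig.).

B ≈ 27.1 μT

Each loop contributes B = μ₀IR²/[2(R²+z²)^(3/2)] on the axis, with z measured from that loop.
Loop 1 (z = 0.04585 m): B₁ = 1.35×10⁻⁵ T. Loop 2 (z = 0.04585 m): B₂ = 1.35×10⁻⁵ T.
The fields add: B = B₁ + B₂ = 2.71×10⁻⁵ T.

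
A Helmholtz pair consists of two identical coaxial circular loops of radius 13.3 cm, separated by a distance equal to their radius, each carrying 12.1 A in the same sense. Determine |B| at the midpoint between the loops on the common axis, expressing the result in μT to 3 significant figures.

B ≈ 81.8 μT

Each loop contributes B = μ₀IR²/[2(R²+z²)^(3/2)] on the axis, with z measured from that loop.
Loop 1 (z = 0.0665 m): B₁ = 4.09×10⁻⁵ T. Loop 2 (z = 0.0665 m): B₂ = 4.09×10⁻⁵ T.
The fields add: B = B₁ + B₂ = 8.18×10⁻⁵ T.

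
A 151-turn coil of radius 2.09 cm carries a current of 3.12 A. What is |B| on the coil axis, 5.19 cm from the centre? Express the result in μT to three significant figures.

For an N-turn flat coil, B = Nμ₀IR²/[2(R²+z²)^(3/2)] with R = 0.0209 m, z = 0.0519 m.
B = 151 × 4.89×10⁻⁶ T = 7.38×10⁻⁴ T.

B ≈ 738 μT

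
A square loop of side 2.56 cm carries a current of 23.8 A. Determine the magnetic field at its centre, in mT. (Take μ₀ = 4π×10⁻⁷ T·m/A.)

Each side is a finite straight segment at perpendicular distance d = a/(2 tan(π/4)) = 0.0128 m from the centre, with end-angles ±π/4.
One side contributes B₁ = (μ₀I/4πd)·2 sin(π/4) = 2.63×10⁻⁴ T.
All 4 sides add in the same direction: B = 4 × 2.63×10⁻⁴ = 1.05×10⁻³ T.

B ≈ 1.05 mT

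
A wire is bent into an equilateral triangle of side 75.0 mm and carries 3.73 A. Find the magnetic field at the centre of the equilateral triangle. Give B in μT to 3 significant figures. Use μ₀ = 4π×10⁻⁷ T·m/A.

B ≈ 89.5 μT

Each side is a finite straight segment at perpendicular distance d = a/(2 tan(π/3)) = 0.02165 m from the centre, with end-angles ±π/3.
One side contributes B₁ = (μ₀I/4πd)·2 sin(π/3) = 2.98×10⁻⁵ T.
All 3 sides add in the same direction: B = 3 × 2.98×10⁻⁵ = 8.95×10⁻⁵ T.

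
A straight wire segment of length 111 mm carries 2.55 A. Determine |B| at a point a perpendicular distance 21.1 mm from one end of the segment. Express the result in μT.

B ≈ 11.9 μT

For a finite straight segment, B = (μ₀I/4πd)(sinθ₁ + sinθ₂), where θ₁, θ₂ are the angles from the perpendicular to each end.
The perpendicular foot is at one end, so the two end-offsets along the wire are 0 and L = 0.111 m.
sinθ₁ = 0/√(0²+0.0211²) = 0.0000; sinθ₂ = 0.111/√(0.111²+0.0211²) = 0.9824.
B = (4π×10⁻⁷ × 2.55) / (4π × 0.0211) × (0.0000 + 0.9824) = 1.19×10⁻⁵ T.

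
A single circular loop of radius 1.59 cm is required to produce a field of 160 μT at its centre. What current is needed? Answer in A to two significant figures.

At the centre of a circular loop B = μ₀I/(2R), so I = 2RB/μ₀.
With R = 0.0159 m, I = 2 × 0.0159 × 1.60×10⁻⁴ / (4π×10⁻⁷) = 4.05 A.

I ≈ 4.0 A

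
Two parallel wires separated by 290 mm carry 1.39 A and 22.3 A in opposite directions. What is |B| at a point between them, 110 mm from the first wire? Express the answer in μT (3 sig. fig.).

B ≈ 27.3 μT

Each long wire gives B = μ₀I/(2πd). Distances are d₁ = 0.11 m and d₂ = 0.18 m.
B₁ = 2.53×10⁻⁶ T, B₂ = 2.48×10⁻⁵ T.
Between antiparallel currents both contributions point the same way, so they add. B = B₁ + B₂ = 2.53×10⁻⁶ + 2.48×10⁻⁵ = 2.73×10⁻⁵ T.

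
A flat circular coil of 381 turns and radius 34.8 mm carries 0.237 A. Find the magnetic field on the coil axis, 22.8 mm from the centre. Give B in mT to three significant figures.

For an N-turn flat coil, B = Nμ₀IR²/[2(R²+z²)^(3/2)] with R = 0.0348 m, z = 0.0228 m.
B = 381 × 2.50×10⁻⁶ T = 9.54×10⁻⁴ T.

B ≈ 0.954 mT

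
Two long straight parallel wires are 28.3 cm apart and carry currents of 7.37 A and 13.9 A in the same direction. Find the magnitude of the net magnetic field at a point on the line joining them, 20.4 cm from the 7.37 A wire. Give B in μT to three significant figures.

Each long wire gives B = μ₀I/(2πd). Distances are d₁ = 0.204 m and d₂ = 0.079 m.
B₁ = 7.23×10⁻⁶ T, B₂ = 3.52×10⁻⁵ T.
Between parallel currents the two contributions point in opposite directions, so they subtract. B = |B₁ − B₂| = |7.23×10⁻⁶ − 3.52×10⁻⁵| = 2.80×10⁻⁵ T.

B ≈ 28.0 μT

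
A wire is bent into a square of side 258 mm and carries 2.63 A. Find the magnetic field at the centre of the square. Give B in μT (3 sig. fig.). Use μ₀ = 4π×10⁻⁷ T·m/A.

Each side is a finite straight segment at perpendicular distance d = a/(2 tan(π/4)) = 0.129 m from the centre, with end-angles ±π/4.
One side contributes B₁ = (μ₀I/4πd)·2 sin(π/4) = 2.88×10⁻⁶ T.
All 4 sides add in the same direction: B = 4 × 2.88×10⁻⁶ = 1.15×10⁻⁵ T.

B ≈ 11.5 μT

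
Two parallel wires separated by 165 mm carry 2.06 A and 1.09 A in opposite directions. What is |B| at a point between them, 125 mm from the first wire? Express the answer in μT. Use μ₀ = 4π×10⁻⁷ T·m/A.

B ≈ 8.75 μT

Each long wire gives B = μ₀I/(2πd). Distances are d₁ = 0.125 m and d₂ = 0.04 m.
B₁ = 3.30×10⁻⁶ T, B₂ = 5.45×10⁻⁶ T.
Between antiparallel currents both contributions point the same way, so they add. B = B₁ + B₂ = 3.30×10⁻⁶ + 5.45×10⁻⁶ = 8.75×10⁻⁶ T.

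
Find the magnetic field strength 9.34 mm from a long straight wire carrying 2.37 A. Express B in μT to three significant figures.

B ≈ 50.7 μT

For an infinitely long straight wire, B = μ₀I/(2πd).
B = (4π×10⁻⁷ × 2.37) / (2π × 0.00934) = 5.07×10⁻⁵ T.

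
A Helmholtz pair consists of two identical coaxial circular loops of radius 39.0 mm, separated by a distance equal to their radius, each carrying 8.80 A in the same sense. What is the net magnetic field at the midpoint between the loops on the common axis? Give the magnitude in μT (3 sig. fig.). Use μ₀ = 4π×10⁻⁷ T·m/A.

Each loop contributes B = μ₀IR²/[2(R²+z²)^(3/2)] on the axis, with z measured from that loop.
Loop 1 (z = 0.0195 m): B₁ = 1.01×10⁻⁴ T. Loop 2 (z = 0.0195 m): B₂ = 1.01×10⁻⁴ T.
The fields add: B = B₁ + B₂ = 2.03×10⁻⁴ T.

B ≈ 203 μT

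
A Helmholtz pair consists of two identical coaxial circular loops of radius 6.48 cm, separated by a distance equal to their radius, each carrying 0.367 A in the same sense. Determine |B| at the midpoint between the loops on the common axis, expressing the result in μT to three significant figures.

Each loop contributes B = μ₀IR²/[2(R²+z²)^(3/2)] on the axis, with z measured from that loop.
Loop 1 (z = 0.0324 m): B₁ = 2.55×10⁻⁶ T. Loop 2 (z = 0.0324 m): B₂ = 2.55×10⁻⁶ T.
The fields add: B = B₁ + B₂ = 5.09×10⁻⁶ T.

B ≈ 5.09 μT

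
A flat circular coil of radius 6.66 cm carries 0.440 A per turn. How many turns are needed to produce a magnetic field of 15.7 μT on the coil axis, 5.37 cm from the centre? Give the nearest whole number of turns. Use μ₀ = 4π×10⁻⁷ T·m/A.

N = 8

For an N-turn coil, B = Nμ₀IR²/[2(R²+z²)^(3/2)]. A single turn gives B₁ = 1.96×10⁻⁶ T with R = 0.0666 m, z = 0.0537 m.
N = B/B₁ = 1.57×10⁻⁵ / 1.96×10⁻⁶ = 8.02.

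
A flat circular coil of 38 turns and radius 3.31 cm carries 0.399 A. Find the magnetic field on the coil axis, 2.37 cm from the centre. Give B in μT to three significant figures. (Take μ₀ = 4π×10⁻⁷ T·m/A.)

B ≈ 155 μT

For an N-turn flat coil, B = Nμ₀IR²/[2(R²+z²)^(3/2)] with R = 0.0331 m, z = 0.0237 m.
B = 38 × 4.07×10⁻⁶ T = 1.55×10⁻⁴ T.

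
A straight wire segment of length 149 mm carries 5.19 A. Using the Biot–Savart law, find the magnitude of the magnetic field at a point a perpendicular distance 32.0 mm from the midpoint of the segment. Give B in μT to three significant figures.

B ≈ 29.8 μT

For a finite straight segment, B = (μ₀I/4πd)(sinθ₁ + sinθ₂), where θ₁, θ₂ are the angles from the perpendicular to each end.
The perpendicular from the point meets the wire at its midpoint, so each end is L/2 = 0.0745 m away along the wire.
sinθ₁ = 0.0745/√(0.0745²+0.032²) = 0.9188; sinθ₂ = 0.0745/√(0.0745²+0.032²) = 0.9188.
B = (4π×10⁻⁷ × 5.19) / (4π × 0.032) × (0.9188 + 0.9188) = 2.98×10⁻⁵ T.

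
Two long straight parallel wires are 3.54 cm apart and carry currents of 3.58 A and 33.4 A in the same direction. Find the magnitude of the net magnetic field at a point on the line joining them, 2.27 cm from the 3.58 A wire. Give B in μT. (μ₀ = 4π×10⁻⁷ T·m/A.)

Each long wire gives B = μ₀I/(2πd). Distances are d₁ = 0.0227 m and d₂ = 0.0127 m.
B₁ = 3.15×10⁻⁵ T, B₂ = 5.26×10⁻⁴ T.
Between parallel currents the two contributions point in opposite directions, so they subtract. B = |B₁ − B₂| = |3.15×10⁻⁵ − 5.26×10⁻⁴| = 4.94×10⁻⁴ T.

B ≈ 494 μT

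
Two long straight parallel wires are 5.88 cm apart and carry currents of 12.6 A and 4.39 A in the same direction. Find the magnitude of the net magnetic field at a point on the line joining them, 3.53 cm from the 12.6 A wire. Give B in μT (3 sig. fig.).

Each long wire gives B = μ₀I/(2πd). Distances are d₁ = 0.0353 m and d₂ = 0.0235 m.
B₁ = 7.14×10⁻⁵ T, B₂ = 3.74×10⁻⁵ T.
Between parallel currents the two contributions point in opposite directions, so they subtract. B = |B₁ − B₂| = |7.14×10⁻⁵ − 3.74×10⁻⁵| = 3.40×10⁻⁵ T.

B ≈ 34.0 μT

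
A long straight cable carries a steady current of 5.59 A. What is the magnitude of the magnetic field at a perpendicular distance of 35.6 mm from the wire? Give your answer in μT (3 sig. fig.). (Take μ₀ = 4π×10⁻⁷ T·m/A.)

B ≈ 31.4 μT

For an infinitely long straight wire, B = μ₀I/(2πd).
B = (4π×10⁻⁷ × 5.59) / (2π × 0.0356) = 3.14×10⁻⁵ T.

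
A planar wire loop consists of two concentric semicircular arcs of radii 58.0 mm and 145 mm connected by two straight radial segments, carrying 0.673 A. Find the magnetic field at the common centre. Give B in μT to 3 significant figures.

B ≈ 2.19 μT

The radial connectors point toward the centre, so dl × r̂ = 0 and they contribute nothing.
Each semicircle gives μ₀I/(4R): inner arc 3.65×10⁻⁶ T, outer arc 1.46×10⁻⁶ T.
The two arcs carry current in opposite angular senses, so their fields oppose: B = |3.65×10⁻⁶ − 1.46×10⁻⁶| = 2.19×10⁻⁶ T.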